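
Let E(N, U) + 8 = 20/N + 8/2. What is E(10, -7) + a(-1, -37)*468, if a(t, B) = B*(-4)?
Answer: 69262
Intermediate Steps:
a(t, B) = -4*B
E(N, U) = -4 + 20/N (E(N, U) = -8 + (20/N + 8/2) = -8 + (20/N + 8*(½)) = -8 + (20/N + 4) = -8 + (4 + 20/N) = -4 + 20/N)
E(10, -7) + a(-1, -37)*468 = (-4 + 20/10) - 4*(-37)*468 = (-4 + 20*(⅒)) + 148*468 = (-4 + 2) + 69264 = -2 + 69264 = 69262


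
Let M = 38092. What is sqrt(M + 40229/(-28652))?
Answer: sqrt(7817495881065)/14326 ≈ 195.17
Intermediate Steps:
sqrt(M + 40229/(-28652)) = sqrt(38092 + 40229/(-28652)) = sqrt(38092 + 40229*(-1/28652)) = sqrt(38092 - 40229/28652) = sqrt(1091371755/28652) = sqrt(7817495881065)/14326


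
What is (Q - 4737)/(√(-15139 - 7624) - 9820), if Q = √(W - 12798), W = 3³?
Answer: (4737 - 3*I*√1419)/(9820 - I*√22763) ≈ 0.48245 - 0.0040957*I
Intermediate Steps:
W = 27
Q = 3*I*√1419 (Q = √(27 - 12798) = √(-12771) = 3*I*√1419 ≈ 113.01*I)
(Q - 4737)/(√(-15139 - 7624) - 9820) = (3*I*√1419 - 4737)/(√(-15139 - 7624) - 9820) = (-4737 + 3*I*√1419)/(√(-22763) - 9820) = (-4737 + 3*I*√1419)/(I*√22763 - 9820) = (-4737 + 3*I*√1419)/(-9820 + I*√22763)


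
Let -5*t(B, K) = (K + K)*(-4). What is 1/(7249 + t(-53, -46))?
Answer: 5/35877 ≈ 0.00013936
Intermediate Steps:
t(B, K) = 8*K/5 (t(B, K) = -(K + K)*(-4)/5 = -2*K*(-4)/5 = -(-8)*K/5 = 8*K/5)
1/(7249 + t(-53, -46)) = 1/(7249 + (8/5)*(-46)) = 1/(7249 - 368/5) = 1/(35877/5) = 5/35877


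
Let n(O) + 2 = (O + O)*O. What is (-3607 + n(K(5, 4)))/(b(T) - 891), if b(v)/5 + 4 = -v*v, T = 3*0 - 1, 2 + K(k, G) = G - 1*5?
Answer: 3591/916 ≈ 3.9203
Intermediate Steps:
K(k, G) = -7 + G (K(k, G) = -2 + (G - 1*5) = -2 + (G - 5) = -2 + (-5 + G) = -7 + G)
T = -1 (T = 0 - 1 = -1)
b(v) = -20 - 5*v² (b(v) = -20 + 5*(-v*v) = -20 + 5*(-v²) = -20 - 5*v²)
n(O) = -2 + 2*O² (n(O) = -2 + (O + O)*O = -2 + (2*O)*O = -2 + 2*O²)
(-3607 + n(K(5, 4)))/(b(T) - 891) = (-3607 + (-2 + 2*(-7 + 4)²))/((-20 - 5*(-1)²) - 891) = (-3607 + (-2 + 2*(-3)²))/((-20 - 5*1) - 891) = (-3607 + (-2 + 2*9))/((-20 - 5) - 891) = (-3607 + (-2 + 18))/(-25 - 891) = (-3607 + 16)/(-916) = -3591*(-1/916) = 3591/916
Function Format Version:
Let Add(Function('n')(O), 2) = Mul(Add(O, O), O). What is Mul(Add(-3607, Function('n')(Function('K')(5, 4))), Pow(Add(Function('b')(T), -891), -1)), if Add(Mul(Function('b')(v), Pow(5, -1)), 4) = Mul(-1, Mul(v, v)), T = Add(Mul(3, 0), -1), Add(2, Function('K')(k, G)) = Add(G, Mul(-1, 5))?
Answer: Rational(3591, 916) ≈ 3.9203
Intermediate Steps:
Function('K')(k, G) = Add(-7, G) (Function('K')(k, G) = Add(-2, Add(G, Mul(-1, 5))) = Add(-2, Add(G, -5)) = Add(-2, Add(-5, G)) = Add(-7, G))
T = -1 (T = Add(0, -1) = -1)
Function('b')(v) = Add(-20, Mul(-5, Pow(v, 2))) (Function('b')(v) = Add(-20, Mul(5, Mul(-1, Mul(v, v)))) = Add(-20, Mul(5, Mul(-1, Pow(v, 2)))) = Add(-20, Mul(-5, Pow(v, 2))))
Function('n')(O) = Add(-2, Mul(2, Pow(O, 2))) (Function('n')(O) = Add(-2, Mul(Add(O, O), O)) = Add(-2, Mul(Mul(2, O), O)) = Add(-2, Mul(2, Pow(O, 2))))
Mul(Add(-3607, Function('n')(Function('K')(5, 4))), Pow(Add(Function('b')(T), -891), -1)) = Mul(Add(-3607, Add(-2, Mul(2, Pow(Add(-7, 4), 2)))), Pow(Add(Add(-20, Mul(-5, Pow(-1, 2))), -891), -1)) = Mul(Add(-3607, Add(-2, Mul(2, Pow(-3, 2)))), Pow(Add(Add(-20, Mul(-5, 1)), -891), -1)) = Mul(Add(-3607, Add(-2, Mul(2, 9))), Pow(Add(Add(-20, -5), -891), -1)) = Mul(Add(-3607, Add(-2, 18)), Pow(Add(-25, -891), -1)) = Mul(Add(-3607, 16), Pow(-916, -1)) = Mul(-3591, Rational(-1, 916)) = Rational(3591, 916)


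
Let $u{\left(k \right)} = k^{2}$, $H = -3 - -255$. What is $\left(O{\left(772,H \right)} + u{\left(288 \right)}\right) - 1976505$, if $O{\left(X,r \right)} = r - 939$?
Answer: $-1894248$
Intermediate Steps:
$H = 252$ ($H = -3 + 255 = 252$)
$O{\left(X,r \right)} = -939 + r$
$\left(O{\left(772,H \right)} + u{\left(288 \right)}\right) - 1976505 = \left(\left(-939 + 252\right) + 288^{2}\right) - 1976505 = \left(-687 + 82944\right) - 1976505 = 82257 - 1976505 = -1894248$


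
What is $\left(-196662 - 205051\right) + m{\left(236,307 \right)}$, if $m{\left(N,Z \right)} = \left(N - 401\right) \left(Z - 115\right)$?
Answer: $-433393$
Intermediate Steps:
$m{\left(N,Z \right)} = \left(-401 + N\right) \left(-115 + Z\right)$
$\left(-196662 - 205051\right) + m{\left(236,307 \right)} = \left(-196662 - 205051\right) + \left(46115 - 123107 - 27140 + 236 \cdot 307\right) = -401713 + \left(46115 - 123107 - 27140 + 72452\right) = -401713 - 31680 = -433393$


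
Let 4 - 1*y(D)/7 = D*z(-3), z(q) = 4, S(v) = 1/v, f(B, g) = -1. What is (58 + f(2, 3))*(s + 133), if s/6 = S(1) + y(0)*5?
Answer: 55803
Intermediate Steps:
S(v) = 1/v
y(D) = 28 - 28*D (y(D) = 28 - 7*D*4 = 28 - 28*D)
s = 846 (s = 6*(1/1 + (28 - 28*0)*5) = 6*(1 + (28 + 0)*5) = 6*(1 + 28*5) = 6*(1 + 140) = 6*141 = 846)
(58 + f(2, 3))*(s + 133) = (58 - 1)*(846 + 133) = 57*979 = 55803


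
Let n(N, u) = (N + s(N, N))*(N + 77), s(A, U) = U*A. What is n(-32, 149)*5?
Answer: 223200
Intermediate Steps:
s(A, U) = A*U
n(N, u) = (77 + N)*(N + N**2) (n(N, u) = (N + N*N)*(N + 77) = (N + N**2)*(77 + N) = (77 + N)*(N + N**2))
n(-32, 149)*5 = -32*(77 + (-32)**2 + 78*(-32))*5 = -32*(77 + 1024 - 2496)*5 = -32*(-1395)*5 = 44640*5 = 223200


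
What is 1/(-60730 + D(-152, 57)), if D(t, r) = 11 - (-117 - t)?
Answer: -1/60754 ≈ -1.6460e-5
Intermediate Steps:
D(t, r) = 128 + t (D(t, r) = 11 + (117 + t) = 128 + t)
1/(-60730 + D(-152, 57)) = 1/(-60730 + (128 - 152)) = 1/(-60730 - 24) = 1/(-60754) = -1/60754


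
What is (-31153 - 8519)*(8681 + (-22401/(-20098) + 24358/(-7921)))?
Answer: -27406818159162660/79598129 ≈ -3.4431e+8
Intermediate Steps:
(-31153 - 8519)*(8681 + (-22401/(-20098) + 24358/(-7921))) = -39672*(8681 + (-22401*(-1/20098) + 24358*(-1/7921))) = -39672*(8681 + (22401/20098 - 24358/7921)) = -39672*(8681 - 312108763/159196258) = -39672*1381670606935/159196258 = -27406818159162660/79598129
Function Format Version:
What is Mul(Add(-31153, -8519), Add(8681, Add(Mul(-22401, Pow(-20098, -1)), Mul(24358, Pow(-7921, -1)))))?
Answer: Rational(-27406818159162660, 79598129) ≈ -3.4431e+8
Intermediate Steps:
Mul(Add(-31153, -8519), Add(8681, Add(Mul(-22401, Pow(-20098, -1)), Mul(24358, Pow(-7921, -1))))) = Mul(-39672, Add(8681, Add(Mul(-22401, Rational(-1, 20098)), Mul(24358, Rational(-1, 7921))))) = Mul(-39672, Add(8681, Add(Rational(22401, 20098), Rational(-24358, 7921)))) = Mul(-39672, Add(8681, Rational(-312108763, 159196258))) = Mul(-39672, Rational(1381670606935, 159196258)) = Rational(-27406818159162660, 79598129)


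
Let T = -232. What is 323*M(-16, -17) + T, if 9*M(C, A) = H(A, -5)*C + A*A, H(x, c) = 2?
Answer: 80923/9 ≈ 8991.4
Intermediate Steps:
M(C, A) = A**2/9 + 2*C/9 (M(C, A) = (2*C + A*A)/9 = (2*C + A**2)/9 = (A**2 + 2*C)/9 = A**2/9 + 2*C/9)
323*M(-16, -17) + T = 323*((1/9)*(-17)**2 + (2/9)*(-16)) - 232 = 323*((1/9)*289 - 32/9) - 232 = 323*(289/9 - 32/9) - 232 = 323*(257/9) - 232 = 83011/9 - 232 = 80923/9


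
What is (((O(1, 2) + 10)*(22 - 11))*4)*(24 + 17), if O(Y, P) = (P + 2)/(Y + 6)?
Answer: 133496/7 ≈ 19071.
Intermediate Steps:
O(Y, P) = (2 + P)/(6 + Y)
(((O(1, 2) + 10)*(22 - 11))*4)*(24 + 17) = ((((2 + 2)/(6 + 1) + 10)*(22 - 11))*4)*(24 + 17) = (((4/7 + 10)*11)*4)*41 = (((74/7)*11)*4)*41 = ((814/7)*4)*41 = (3256/7)*41 = 133496/7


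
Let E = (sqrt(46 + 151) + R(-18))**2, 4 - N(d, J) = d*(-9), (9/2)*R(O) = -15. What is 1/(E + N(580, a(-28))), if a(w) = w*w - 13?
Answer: 440001/2389425121 + 540*sqrt(197)/2389425121 ≈ 0.00018732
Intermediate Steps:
R(O) = -10/3 (R(O) = (2/9)*(-15) = -10/3)
a(w) = -13 + w**2 (a(w) = w**2 - 13 = -13 + w**2)
N(d, J) = 4 + 9*d (N(d, J) = 4 - d*(-9) = 4 - (-9)*d = 4 + 9*d)
E = (-10/3 + sqrt(197))**2 (E = (sqrt(46 + 151) - 10/3)**2 = (sqrt(197) - 10/3)**2 = (-10/3 + sqrt(197))**2 ≈ 114.54)
1/(E + N(580, a(-28))) = 1/((1873/9 - 20*sqrt(197)/3) + (4 + 9*580)) = 1/((1873/9 - 20*sqrt(197)/3) + (4 + 5220)) = 1/((1873/9 - 20*sqrt(197)/3) + 5224) = 1/(48889/9 - 20*sqrt(197)/3)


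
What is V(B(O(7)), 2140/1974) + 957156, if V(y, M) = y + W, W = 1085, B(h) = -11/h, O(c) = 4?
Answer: 3832953/4 ≈ 9.5824e+5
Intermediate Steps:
V(y, M) = 1085 + y (V(y, M) = y + 1085 = 1085 + y)
V(B(O(7)), 2140/1974) + 957156 = (1085 - 11/4) + 957156 = 4329/4 + 957156 = 3832953/4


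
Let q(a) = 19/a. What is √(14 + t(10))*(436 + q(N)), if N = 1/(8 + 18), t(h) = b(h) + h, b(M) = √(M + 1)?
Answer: 930*√(24 + √11) ≈ 4860.7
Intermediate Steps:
b(M) = √(1 + M)
t(h) = h + √(1 + h) (t(h) = √(1 + h) + h = h + √(1 + h))
N = 1/26 ≈ 0.038462
√(14 + t(10))*(436 + q(N)) = √(14 + (10 + √(1 + 10)))*(436 + 19/(1/26)) = √(14 + (10 + √11))*(436 + 19*26) = √(24 + √11)*(436 + 494) = √(24 + √11)*930 = 930*√(24 + √11)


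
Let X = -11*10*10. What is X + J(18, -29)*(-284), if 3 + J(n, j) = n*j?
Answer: 148000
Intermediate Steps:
X = -1100 (X = -110*10 = -1100)
J(n, j) = -3 + j*n (J(n, j) = -3 + n*j = -3 + j*n)
X + J(18, -29)*(-284) = -1100 + (-3 - 29*18)*(-284) = -1100 + (-3 - 522)*(-284) = -1100 - 525*(-284) = -1100 + 149100 = 148000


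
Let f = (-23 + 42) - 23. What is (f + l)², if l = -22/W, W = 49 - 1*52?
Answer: 100/9 ≈ 11.111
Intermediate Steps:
f = -4 (f = 19 - 23 = -4)
W = -3 (W = 49 - 52 = -3)
l = 22/3 (l = -22/(-3) = -22*(-⅓) = 22/3 ≈ 7.3333)
(f + l)² = (-4 + 22/3)² = (10/3)² = 100/9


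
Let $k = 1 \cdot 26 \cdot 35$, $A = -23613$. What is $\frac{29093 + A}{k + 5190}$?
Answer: $\frac{274}{305} \approx 0.89836$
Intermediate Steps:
$k = 910$ ($k = 26 \cdot 35 = 910$)
$\frac{29093 + A}{k + 5190} = \frac{29093 - 23613}{910 + 5190} = \frac{5480}{6100} = 5480 \cdot \frac{1}{6100} = \frac{274}{305}$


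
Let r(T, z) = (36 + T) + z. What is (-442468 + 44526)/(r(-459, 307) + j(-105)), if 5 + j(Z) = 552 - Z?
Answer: -198971/268 ≈ -742.43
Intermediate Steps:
j(Z) = 547 - Z (j(Z) = -5 + (552 - Z) = 547 - Z)
r(T, z) = 36 + T + z
(-442468 + 44526)/(r(-459, 307) + j(-105)) = (-442468 + 44526)/((36 - 459 + 307) + (547 - 1*(-105))) = -397942/(-116 + (547 + 105)) = -397942/(-116 + 652) = -397942/536 = -397942*1/536 = -198971/268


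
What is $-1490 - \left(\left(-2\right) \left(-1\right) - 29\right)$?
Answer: $-1463$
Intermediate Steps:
$-1490 - \left(\left(-2\right) \left(-1\right) - 29\right) = -1490 - \left(2 - 29\right) = -1490 - -27 = -1490 + 27 = -1463$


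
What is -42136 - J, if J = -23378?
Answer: -18758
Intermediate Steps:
-42136 - J = -42136 - 1*(-23378) = -42136 + 23378 = -18758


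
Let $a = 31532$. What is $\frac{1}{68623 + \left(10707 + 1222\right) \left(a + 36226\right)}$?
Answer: $\frac{1}{808353805} \approx 1.2371 \cdot 10^{-9}$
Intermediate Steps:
$\frac{1}{68623 + \left(10707 + 1222\right) \left(a + 36226\right)} = \frac{1}{68623 + \left(10707 + 1222\right) \left(31532 + 36226\right)} = \frac{1}{68623 + 11929 \cdot 67758} = \frac{1}{68623 + 808285182} = \frac{1}{808353805}$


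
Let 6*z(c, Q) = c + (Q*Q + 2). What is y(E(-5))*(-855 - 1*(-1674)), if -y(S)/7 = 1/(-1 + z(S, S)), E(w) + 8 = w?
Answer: -17199/76 ≈ -226.30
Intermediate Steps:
E(w) = -8 + w
z(c, Q) = ⅓ + c/6 + Q²/6 (z(c, Q) = (c + (Q*Q + 2))/6 = (c + (Q² + 2))/6 = (c + (2 + Q²))/6 = (2 + c + Q²)/6 = ⅓ + c/6 + Q²/6)
y(S) = -7/(-⅔ + S/6 + S²/6) (y(S) = -7/(-1 + (⅓ + S/6 + S²/6)) = -7/(-⅔ + S/6 + S²/6))
y(E(-5))*(-855 - 1*(-1674)) = (-42/(-4 + (-8 - 5) + (-8 - 5)²))*(-855 - 1*(-1674)) = (-42/(-4 - 13 + (-13)²))*(-855 + 1674) = -42/(-4 - 13 + 169)*819 = -42/152*819 = -42*1/152*819 = -21/76*819 = -17199/76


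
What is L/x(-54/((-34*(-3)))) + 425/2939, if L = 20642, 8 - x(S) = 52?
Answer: -30324069/64658 ≈ -468.99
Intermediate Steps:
x(S) = -44 (x(S) = 8 - 1*52 = 8 - 52 = -44)
L/x(-54/((-34*(-3)))) + 425/2939 = 20642/(-44) + 425/2939 = 20642*(-1/44) + 425*(1/2939) = -10321/22 + 425/2939 = -30324069/64658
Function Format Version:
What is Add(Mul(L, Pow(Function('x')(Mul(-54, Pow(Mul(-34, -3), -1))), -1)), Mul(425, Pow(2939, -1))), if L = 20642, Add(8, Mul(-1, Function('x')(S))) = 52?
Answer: Rational(-30324069, 64658) ≈ -468.99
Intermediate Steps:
Function('x')(S) = -44 (Function('x')(S) = Add(8, Mul(-1, 52)) = Add(8, -52) = -44)
Add(Mul(L, Pow(Function('x')(Mul(-54, Pow(Mul(-34, -3), -1))), -1)), Mul(425, Pow(2939, -1))) = Add(Mul(20642, Pow(-44, -1)), Mul(425, Pow(2939, -1))) = Add(Mul(20642, Rational(-1, 44)), Mul(425, Rational(1, 2939))) = Add(Rational(-10321, 22), Rational(425, 2939)) = Rational(-30324069, 64658)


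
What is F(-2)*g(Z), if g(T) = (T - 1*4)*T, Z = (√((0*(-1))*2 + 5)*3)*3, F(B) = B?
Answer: -810 + 72*√5 ≈ -649.00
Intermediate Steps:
Z = 9*√5 (Z = (√(0*2 + 5)*3)*3 = (√(0 + 5)*3)*3 = (√5*3)*3 = (3*√5)*3 = 9*√5 ≈ 20.125)
g(T) = T*(-4 + T) (g(T) = (T - 4)*T = (-4 + T)*T = T*(-4 + T))
F(-2)*g(Z) = -2*9*√5*(-4 + 9*√5) = -18*√5*(-4 + 9*√5)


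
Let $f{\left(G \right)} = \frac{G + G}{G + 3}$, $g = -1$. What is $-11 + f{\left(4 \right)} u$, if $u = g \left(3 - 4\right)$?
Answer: $- \frac{69}{7} \approx -9.8571$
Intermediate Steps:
$f{\left(G \right)} = \frac{2 G}{3 + G}$
$u = 1$ ($u = - (3 - 4) = \left(-1\right) \left(-1\right) = 1$)
$-11 + f{\left(4 \right)} u = -11 + 2 \cdot 4 \frac{1}{3 + 4} \cdot 1 = -11 + 2 \cdot 4 \cdot \frac{1}{7} \cdot 1 = -11 + \frac{8}{7} \cdot 1 = -11 + \frac{8}{7} = - \frac{69}{7}$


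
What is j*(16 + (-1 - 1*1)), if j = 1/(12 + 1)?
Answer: 14/13 ≈ 1.0769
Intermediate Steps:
j = 1/13 ≈ 0.076923
j*(16 + (-1 - 1*1)) = (16 + (-1 - 1*1))/13 = (16 + (-1 - 1))/13 = (16 - 2)/13 = (1/13)*14 = 14/13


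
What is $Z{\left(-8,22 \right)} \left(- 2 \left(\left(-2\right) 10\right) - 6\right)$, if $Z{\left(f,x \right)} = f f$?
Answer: $2176$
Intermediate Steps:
$Z{\left(f,x \right)} = f^{2}$
$Z{\left(-8,22 \right)} \left(- 2 \left(\left(-2\right) 10\right) - 6\right) = \left(-8\right)^{2} \left(- 2 \left(\left(-2\right) 10\right) - 6\right) = 64 \left(\left(-2\right) \left(-20\right) - 6\right) = 64 \left(40 - 6\right) = 64 \cdot 34 = 2176$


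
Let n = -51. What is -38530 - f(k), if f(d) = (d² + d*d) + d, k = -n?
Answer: -43783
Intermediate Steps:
k = 51 (k = -1*(-51) = 51)
f(d) = d + 2*d² (f(d) = (d² + d²) + d = 2*d² + d = d + 2*d²)
-38530 - f(k) = -38530 - 51*(1 + 2*51) = -38530 - 51*(1 + 102) = -38530 - 51*103 = -38530 - 1*5253 = -38530 - 5253 = -43783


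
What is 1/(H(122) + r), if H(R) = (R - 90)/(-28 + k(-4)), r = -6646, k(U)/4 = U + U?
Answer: -15/99698 ≈ -0.00015045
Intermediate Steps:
k(U) = 8*U (k(U) = 4*(U + U) = 4*(2*U) = 8*U)
H(R) = 3/2 - R/60 (H(R) = (R - 90)/(-28 + 8*(-4)) = (-90 + R)/(-28 - 32) = (-90 + R)/(-60) = (-90 + R)*(-1/60) = 3/2 - R/60)
1/(H(122) + r) = 1/((3/2 - 1/60*122) - 6646) = 1/((3/2 - 61/30) - 6646) = 1/(-8/15 - 6646) = 1/(-99698/15) = -15/99698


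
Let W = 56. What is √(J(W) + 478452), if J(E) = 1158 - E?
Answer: √479554 ≈ 692.50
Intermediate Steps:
√(J(W) + 478452) = √((1158 - 1*56) + 478452) = √((1158 - 56) + 478452) = √(1102 + 478452) = √479554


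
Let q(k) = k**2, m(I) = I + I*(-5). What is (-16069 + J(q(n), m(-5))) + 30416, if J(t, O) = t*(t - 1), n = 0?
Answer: 14347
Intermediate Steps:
m(I) = -4*I (m(I) = I - 5*I = -4*I)
J(t, O) = t*(-1 + t)
(-16069 + J(q(n), m(-5))) + 30416 = (-16069 + 0**2*(-1 + 0**2)) + 30416 = (-16069 + 0*(-1 + 0)) + 30416 = (-16069 + 0*(-1)) + 30416 = (-16069 + 0) + 30416 = -16069 + 30416 = 14347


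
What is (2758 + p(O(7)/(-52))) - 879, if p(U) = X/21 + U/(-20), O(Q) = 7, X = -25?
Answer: 41011507/21840 ≈ 1877.8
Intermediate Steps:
p(U) = -25/21 - U/20 (p(U) = -25/21 + U/(-20) = -25*1/21 + U*(-1/20) = -25/21 - U/20)
(2758 + p(O(7)/(-52))) - 879 = (2758 + (-25/21 - 7/(20*(-52)))) - 879 = (2758 + (-25/21 - 7*(-1)/(20*52))) - 879 = (2758 + (-25/21 - 1/20*(-7/52))) - 879 = (2758 + (-25/21 + 7/1040)) - 879 = (2758 - 25853/21840) - 879 = 60208867/21840 - 879 = 41011507/21840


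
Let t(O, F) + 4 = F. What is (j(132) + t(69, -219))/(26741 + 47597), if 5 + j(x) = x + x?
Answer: 18/37169 ≈ 0.00048427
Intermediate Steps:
t(O, F) = -4 + F
j(x) = -5 + 2*x (j(x) = -5 + (x + x) = -5 + 2*x)
(j(132) + t(69, -219))/(26741 + 47597) = ((-5 + 2*132) + (-4 - 219))/(26741 + 47597) = ((-5 + 264) - 223)/74338 = (259 - 223)*(1/74338) = 36*(1/74338) = 18/37169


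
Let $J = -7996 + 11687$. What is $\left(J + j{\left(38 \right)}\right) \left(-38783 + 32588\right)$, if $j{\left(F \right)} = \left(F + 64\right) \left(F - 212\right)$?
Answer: $87083115$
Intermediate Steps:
$j{\left(F \right)} = \left(-212 + F\right) \left(64 + F\right)$ ($j{\left(F \right)} = \left(64 + F\right) \left(-212 + F\right) = \left(-212 + F\right) \left(64 + F\right)$)
$J = 3691$
$\left(J + j{\left(38 \right)}\right) \left(-38783 + 32588\right) = \left(3691 - \left(19192 - 1444\right)\right) \left(-38783 + 32588\right) = \left(3691 - 17748\right) \left(-6195\right) = \left(-14057\right) \left(-6195\right) = 87083115$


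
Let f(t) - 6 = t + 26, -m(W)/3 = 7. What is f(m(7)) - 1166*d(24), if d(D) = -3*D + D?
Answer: 55979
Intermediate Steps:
m(W) = -21 (m(W) = -3*7 = -21)
d(D) = -2*D
f(t) = 32 + t (f(t) = 6 + (t + 26) = 6 + (26 + t) = 32 + t)
f(m(7)) - 1166*d(24) = (32 - 21) - (-2332)*24 = 11 - 1166*(-48) = 11 + 55968 = 55979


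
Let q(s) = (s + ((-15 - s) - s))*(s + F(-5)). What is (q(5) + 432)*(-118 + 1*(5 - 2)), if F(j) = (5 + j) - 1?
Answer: -40480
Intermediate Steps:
F(j) = 4 + j
q(s) = (-1 + s)*(-15 - s) (q(s) = (s + ((-15 - s) - s))*(s + (4 - 5)) = (s + (-15 - 2*s))*(s - 1) = (-15 - s)*(-1 + s) = (-1 + s)*(-15 - s))
(q(5) + 432)*(-118 + 1*(5 - 2)) = ((15 - 1*5**2 - 14*5) + 432)*(-118 + 1*(5 - 2)) = ((15 - 1*25 - 70) + 432)*(-118 + 1*3) = ((15 - 25 - 70) + 432)*(-118 + 3) = (-80 + 432)*(-115) = 352*(-115) = -40480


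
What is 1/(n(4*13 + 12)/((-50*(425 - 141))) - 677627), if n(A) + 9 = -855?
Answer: -1775/1202787817 ≈ -1.4757e-6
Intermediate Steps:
n(A) = -864 (n(A) = -9 - 855 = -864)
1/(n(4*13 + 12)/((-50*(425 - 141))) - 677627) = 1/(-864*(-1/(50*(425 - 141))) - 677627) = 1/(-864/((-50*284)) - 677627) = 1/(-864/(-14200) - 677627) = 1/(-864*(-1/14200) - 677627) = 1/(108/1775 - 677627) = 1/(-1202787817/1775) = -1775/1202787817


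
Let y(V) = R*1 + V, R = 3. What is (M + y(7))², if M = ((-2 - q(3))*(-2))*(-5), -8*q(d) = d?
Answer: 625/16 ≈ 39.063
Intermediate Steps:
q(d) = -d/8
y(V) = 3 + V (y(V) = 3*1 + V = 3 + V)
M = -65/4 (M = ((-2 - (-1)*3/8)*(-2))*(-5) = ((-2 - 1*(-3/8))*(-2))*(-5) = ((-2 + 3/8)*(-2))*(-5) = -13/8*(-2)*(-5) = (13/4)*(-5) = -65/4 ≈ -16.250)
(M + y(7))² = (-65/4 + (3 + 7))² = (-65/4 + 10)² = (-25/4)² = 625/16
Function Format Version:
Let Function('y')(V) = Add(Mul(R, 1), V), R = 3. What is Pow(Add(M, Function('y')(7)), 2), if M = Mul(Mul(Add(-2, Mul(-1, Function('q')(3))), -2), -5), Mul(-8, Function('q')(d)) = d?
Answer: Rational(625, 16) ≈ 39.063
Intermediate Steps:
Function('q')(d) = Mul(Rational(-1, 8), d)
Function('y')(V) = Add(3, V) (Function('y')(V) = Add(Mul(3, 1), V) = Add(3, V))
M = Rational(-65, 4) (M = Mul(Mul(Add(-2, Mul(-1, Mul(Rational(-1, 8), 3))), -2), -5) = Mul(Mul(Add(-2, Mul(-1, Rational(-3, 8))), -2), -5) = Mul(Mul(Add(-2, Rational(3, 8)), -2), -5) = Mul(Mul(Rational(-13, 8), -2), -5) = Mul(Rational(13, 4), -5) = Rational(-65, 4) ≈ -16.250)
Pow(Add(M, Function('y')(7)), 2) = Pow(Add(Rational(-65, 4), Add(3, 7)), 2) = Pow(Add(Rational(-65, 4), 10), 2) = Pow(Rational(-25, 4), 2) = Rational(625, 16)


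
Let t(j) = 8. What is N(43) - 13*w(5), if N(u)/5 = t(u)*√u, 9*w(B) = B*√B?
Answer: 40*√43 - 65*√5/9 ≈ 246.15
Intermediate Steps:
w(B) = B^(3/2)/9 (w(B) = (B*√B)/9 = B^(3/2)/9)
N(u) = 40*√u (N(u) = 5*(8*√u) = 40*√u)
N(43) - 13*w(5) = 40*√43 - 13*5^(3/2)/9 = 40*√43 - 13*5*√5/9 = 40*√43 - 65*√5/9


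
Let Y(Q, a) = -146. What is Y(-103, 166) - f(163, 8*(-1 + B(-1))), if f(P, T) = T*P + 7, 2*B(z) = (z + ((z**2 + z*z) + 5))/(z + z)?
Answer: 3107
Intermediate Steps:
B(z) = (5 + z + 2*z**2)/(4*z) (B(z) = ((z + ((z**2 + z*z) + 5))/(z + z))/2 = ((z + ((z**2 + z**2) + 5))/((2*z)))/2 = ((z + (2*z**2 + 5))*(1/(2*z)))/2 = ((z + (5 + 2*z**2))*(1/(2*z)))/2 = ((5 + z + 2*z**2)*(1/(2*z)))/2 = ((5 + z + 2*z**2)/(2*z))/2 = (5 + z + 2*z**2)/(4*z))
f(P, T) = 7 + P*T (f(P, T) = P*T + 7 = 7 + P*T)
Y(-103, 166) - f(163, 8*(-1 + B(-1))) = -146 - (7 + 163*(8*(-1 + (1/4)*(5 - (1 + 2*(-1)))/(-1)))) = -146 - (7 + 163*(8*(-1 + (1/4)*(-1)*(5 - (1 - 2))))) = -146 - (7 + 163*(8*(-1 + (1/4)*(-1)*(5 - 1*(-1))))) = -146 - (7 + 163*(8*(-1 + (1/4)*(-1)*(5 + 1)))) = -146 - (7 + 163*(8*(-1 + (1/4)*(-1)*6))) = -146 - (7 + 163*(8*(-1 - 3/2))) = -146 - (7 + 163*(8*(-5/2))) = -146 - (7 + 163*(-20)) = -146 - (7 - 3260) = -146 - 1*(-3253) = -146 + 3253 = 3107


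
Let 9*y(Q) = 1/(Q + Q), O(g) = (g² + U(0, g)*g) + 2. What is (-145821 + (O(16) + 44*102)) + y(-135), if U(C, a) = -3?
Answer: -342928891/2430 ≈ -1.4112e+5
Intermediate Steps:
O(g) = 2 + g² - 3*g (O(g) = (g² - 3*g) + 2 = 2 + g² - 3*g)
y(Q) = 1/(18*Q) (y(Q) = 1/(9*(Q + Q)) = 1/(9*((2*Q))) = (1/(2*Q))/9 = 1/(18*Q))
(-145821 + (O(16) + 44*102)) + y(-135) = (-145821 + ((2 + 16² - 3*16) + 44*102)) + (1/18)/(-135) = (-145821 + ((2 + 256 - 48) + 4488)) + (1/18)*(-1/135) = (-145821 + (210 + 4488)) - 1/2430 = (-145821 + 4698) - 1/2430 = -141123 - 1/2430 = -342928891/2430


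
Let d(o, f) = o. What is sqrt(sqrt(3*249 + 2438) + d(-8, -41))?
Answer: sqrt(-8 + 7*sqrt(65)) ≈ 6.9596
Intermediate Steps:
sqrt(sqrt(3*249 + 2438) + d(-8, -41)) = sqrt(sqrt(3*249 + 2438) - 8) = sqrt(sqrt(747 + 2438) - 8) = sqrt(sqrt(3185) - 8) = sqrt(7*sqrt(65) - 8) = sqrt(-8 + 7*sqrt(65))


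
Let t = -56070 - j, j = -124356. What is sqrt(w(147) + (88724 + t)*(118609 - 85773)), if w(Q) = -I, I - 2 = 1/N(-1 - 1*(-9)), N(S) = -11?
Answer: sqrt(623825223329)/11 ≈ 71802.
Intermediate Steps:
t = 68286 (t = -56070 - 1*(-124356) = -56070 + 124356 = 68286)
I = 21/11 (I = 2 + 1/(-11) = 2 - 1/11 = 21/11 ≈ 1.9091)
w(Q) = -21/11 (w(Q) = -1*21/11 = -21/11)
sqrt(w(147) + (88724 + t)*(118609 - 85773)) = sqrt(-21/11 + (88724 + 68286)*(118609 - 85773)) = sqrt(-21/11 + 157010*32836) = sqrt(-21/11 + 5155580360) = sqrt(56711383939/11) = sqrt(623825223329)/11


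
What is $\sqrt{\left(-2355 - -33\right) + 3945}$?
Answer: $\sqrt{1623} \approx 40.286$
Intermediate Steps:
$\sqrt{\left(-2355 - -33\right) + 3945} = \sqrt{\left(-2355 + 33\right) + 3945} = \sqrt{-2322 + 3945} = \sqrt{1623}$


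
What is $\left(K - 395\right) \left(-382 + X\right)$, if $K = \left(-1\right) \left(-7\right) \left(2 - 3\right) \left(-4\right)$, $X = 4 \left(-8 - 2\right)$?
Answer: $154874$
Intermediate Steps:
$X = -40$ ($X = 4 \left(-10\right) = -40$)
$K = 28$ ($K = 7 \left(\left(-1\right) \left(-4\right)\right) = 7 \cdot 4 = 28$)
$\left(K - 395\right) \left(-382 + X\right) = \left(28 - 395\right) \left(-382 - 40\right) = \left(-367\right) \left(-422\right) = 154874$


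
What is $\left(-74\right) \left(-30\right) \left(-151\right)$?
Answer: $-335220$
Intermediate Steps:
$\left(-74\right) \left(-30\right) \left(-151\right) = 2220 \left(-151\right) = -335220$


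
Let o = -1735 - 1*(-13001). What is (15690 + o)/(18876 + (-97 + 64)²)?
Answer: 26956/19965 ≈ 1.3502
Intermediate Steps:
o = 11266 (o = -1735 + 13001 = 11266)
(15690 + o)/(18876 + (-97 + 64)²) = (15690 + 11266)/(18876 + (-97 + 64)²) = 26956/(18876 + (-33)²) = 26956/(18876 + 1089) = 26956/19965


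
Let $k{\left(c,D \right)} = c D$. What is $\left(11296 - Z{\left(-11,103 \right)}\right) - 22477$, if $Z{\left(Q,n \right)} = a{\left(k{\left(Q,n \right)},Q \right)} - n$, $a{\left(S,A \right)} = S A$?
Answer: $-23541$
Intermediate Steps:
$k{\left(c,D \right)} = D c$
$a{\left(S,A \right)} = A S$
$Z{\left(Q,n \right)} = - n + n Q^{2}$ ($Z{\left(Q,n \right)} = Q n Q - n = Q Q n - n = n Q^{2} - n = - n + n Q^{2}$)
$\left(11296 - Z{\left(-11,103 \right)}\right) - 22477 = \left(11296 - 103 \left(-1 + \left(-11\right)^{2}\right)\right) - 22477 = \left(11296 - 103 \left(-1 + 121\right)\right) - 22477 = \left(11296 - 103 \cdot 120\right) - 22477 = \left(11296 - 12360\right) - 22477 = -1064 - 22477 = -23541$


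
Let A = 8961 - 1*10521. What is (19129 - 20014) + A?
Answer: -2445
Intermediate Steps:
A = -1560 (A = 8961 - 10521 = -1560)
(19129 - 20014) + A = (19129 - 20014) - 1560 = -885 - 1560 = -2445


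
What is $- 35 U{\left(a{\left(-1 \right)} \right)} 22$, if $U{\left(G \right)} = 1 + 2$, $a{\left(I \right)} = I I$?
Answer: $-2310$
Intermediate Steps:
$a{\left(I \right)} = I^{2}$
$U{\left(G \right)} = 3$
$- 35 U{\left(a{\left(-1 \right)} \right)} 22 = \left(-35\right) 3 \cdot 22 = \left(-105\right) 22 = -2310$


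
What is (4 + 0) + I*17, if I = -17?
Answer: -285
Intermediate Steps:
(4 + 0) + I*17 = (4 + 0) - 17*17 = 4 - 289 = -285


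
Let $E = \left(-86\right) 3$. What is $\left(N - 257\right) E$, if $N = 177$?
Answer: $20640$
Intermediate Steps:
$E = -258$
$\left(N - 257\right) E = \left(177 - 257\right) \left(-258\right) = \left(-80\right) \left(-258\right) = 20640$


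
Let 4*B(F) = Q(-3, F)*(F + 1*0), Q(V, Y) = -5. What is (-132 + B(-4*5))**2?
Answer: 11449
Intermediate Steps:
B(F) = -5*F/4 (B(F) = (-5*(F + 1*0))/4 = (-5*(F + 0))/4 = (-5*F)/4 = -5*F/4)
(-132 + B(-4*5))**2 = (-132 - (-5)*5)**2 = (-132 - 5/4*(-20))**2 = (-132 + 25)**2 = (-107)**2 = 11449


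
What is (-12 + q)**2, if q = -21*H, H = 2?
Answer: 2916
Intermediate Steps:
q = -42 (q = -21*2 = -42)
(-12 + q)**2 = (-12 - 42)**2 = (-54)**2 = 2916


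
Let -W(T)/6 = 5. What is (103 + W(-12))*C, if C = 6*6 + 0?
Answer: 2628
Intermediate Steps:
W(T) = -30 (W(T) = -6*5 = -30)
C = 36 (C = 36 + 0 = 36)
(103 + W(-12))*C = (103 - 30)*36 = 73*36 = 2628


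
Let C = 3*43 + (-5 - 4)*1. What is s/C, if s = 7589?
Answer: 7589/120 ≈ 63.242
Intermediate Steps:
C = 120 (C = 129 - 9*1 = 129 - 9 = 120)
s/C = 7589/120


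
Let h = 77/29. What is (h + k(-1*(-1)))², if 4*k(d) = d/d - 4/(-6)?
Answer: 1142761/121104 ≈ 9.4362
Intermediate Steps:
h = 77/29 (h = 77*(1/29) = 77/29 ≈ 2.6552)
k(d) = 5/12 (k(d) = (d/d - 4/(-6))/4 = (1 - 4*(-⅙))/4 = (1 + ⅔)/4 = (¼)*(5/3) = 5/12)
(h + k(-1*(-1)))² = (77/29 + 5/12)² = (1069/348)² = 1142761/121104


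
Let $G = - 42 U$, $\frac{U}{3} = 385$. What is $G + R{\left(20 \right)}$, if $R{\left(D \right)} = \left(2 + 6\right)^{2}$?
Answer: $-48446$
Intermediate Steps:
$U = 1155$ ($U = 3 \cdot 385 = 1155$)
$R{\left(D \right)} = 64$ ($R{\left(D \right)} = 8^{2} = 64$)
$G = -48510$ ($G = \left(-42\right) 1155 = -48510$)
$G + R{\left(20 \right)} = -48510 + 64 = -48446$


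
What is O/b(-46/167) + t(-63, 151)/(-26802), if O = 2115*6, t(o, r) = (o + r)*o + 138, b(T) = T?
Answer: -4733279482/102741 ≈ -46070.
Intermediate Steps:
t(o, r) = 138 + o*(o + r) (t(o, r) = o*(o + r) + 138 = 138 + o*(o + r))
O = 12690
O/b(-46/167) + t(-63, 151)/(-26802) = 12690/((-46/167)) + (138 + (-63)² - 63*151)/(-26802) = 12690/((-46*1/167)) + (138 + 3969 - 9513)*(-1/26802) = 12690/(-46/167) - 5406*(-1/26802) = 12690*(-167/46) + 901/4467 = -1059615/23 + 901/4467 = -4733279482/102741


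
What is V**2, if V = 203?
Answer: 41209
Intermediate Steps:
V**2 = 203**2 = 41209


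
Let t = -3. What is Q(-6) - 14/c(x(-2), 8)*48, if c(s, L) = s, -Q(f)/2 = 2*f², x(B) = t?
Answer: 80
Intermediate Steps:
x(B) = -3
Q(f) = -4*f²
Q(-6) - 14/c(x(-2), 8)*48 = -4*(-6)² - 14/(-3)*48 = -4*36 - 14*(-⅓)*48 = -144 + (14/3)*48 = -144 + 224 = 80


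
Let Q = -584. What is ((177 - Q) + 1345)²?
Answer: 4435236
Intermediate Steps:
((177 - Q) + 1345)² = ((177 - 1*(-584)) + 1345)² = ((177 + 584) + 1345)² = (761 + 1345)² = 2106² = 4435236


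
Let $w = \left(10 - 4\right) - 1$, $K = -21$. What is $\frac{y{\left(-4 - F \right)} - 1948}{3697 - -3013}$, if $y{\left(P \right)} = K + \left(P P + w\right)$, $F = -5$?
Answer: $- \frac{1963}{6710} \approx -0.29255$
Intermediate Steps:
$w = 5$ ($w = 6 - 1 = 5$)
$y{\left(P \right)} = -16 + P^{2}$ ($y{\left(P \right)} = -21 + \left(P P + 5\right) = -21 + \left(P^{2} + 5\right) = -21 + \left(5 + P^{2}\right) = -16 + P^{2}$)
$\frac{y{\left(-4 - F \right)} - 1948}{3697 - -3013} = \frac{\left(-16 + \left(-4 - -5\right)^{2}\right) - 1948}{3697 - -3013} = \frac{\left(-16 + \left(-4 + 5\right)^{2}\right) - 1948}{3697 + 3013} = \frac{\left(-16 + 1^{2}\right) - 1948}{6710} = \left(\left(-16 + 1\right) - 1948\right) \frac{1}{6710} = \left(-15 - 1948\right) \frac{1}{6710} = \left(-1963\right) \frac{1}{6710} = - \frac{1963}{6710}$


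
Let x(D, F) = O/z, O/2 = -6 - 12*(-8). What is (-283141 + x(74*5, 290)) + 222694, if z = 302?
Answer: -9127407/151 ≈ -60446.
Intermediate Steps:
O = 180 (O = 2*(-6 - 12*(-8)) = 2*(-6 + 96) = 2*90 = 180)
x(D, F) = 90/151 (x(D, F) = 180/302 = 180*(1/302) = 90/151)
(-283141 + x(74*5, 290)) + 222694 = (-283141 + 90/151) + 222694 = -42754201/151 + 222694 = -9127407/151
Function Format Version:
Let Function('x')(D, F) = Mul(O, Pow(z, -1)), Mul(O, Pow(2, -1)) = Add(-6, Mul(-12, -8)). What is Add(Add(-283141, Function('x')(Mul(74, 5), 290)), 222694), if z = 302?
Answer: Rational(-9127407, 151) ≈ -60446.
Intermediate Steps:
O = 180 (O = Mul(2, Add(-6, Mul(-12, -8))) = Mul(2, Add(-6, 96)) = Mul(2, 90) = 180)
Function('x')(D, F) = Rational(90, 151) (Function('x')(D, F) = Mul(180, Pow(302, -1)) = Mul(180, Rational(1, 302)) = Rational(90, 151))
Add(Add(-283141, Function('x')(Mul(74, 5), 290)), 222694) = Add(Add(-283141, Rational(90, 151)), 222694) = Add(Rational(-42754201, 151), 222694) = Rational(-9127407, 151)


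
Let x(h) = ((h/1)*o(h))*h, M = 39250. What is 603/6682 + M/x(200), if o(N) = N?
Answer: 10172537/106912000 ≈ 0.095149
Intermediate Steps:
x(h) = h³ (x(h) = ((h/1)*h)*h = ((h*1)*h)*h = (h*h)*h = h²*h = h³)
603/6682 + M/x(200) = 603/6682 + 39250/(200³) = 603*(1/6682) + 39250/8000000 = 603/6682 + 39250*(1/8000000) = 603/6682 + 157/32000 = 10172537/106912000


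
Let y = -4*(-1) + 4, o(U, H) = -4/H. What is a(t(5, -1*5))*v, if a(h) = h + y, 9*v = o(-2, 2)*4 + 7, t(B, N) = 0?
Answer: -8/9 ≈ -0.88889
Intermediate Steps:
v = -1/9 (v = (-4/2*4 + 7)/9 = (-4*1/2*4 + 7)/9 = (-2*4 + 7)/9 = (-8 + 7)/9 = (1/9)*(-1) = -1/9 ≈ -0.11111)
y = 8 (y = 4 + 4 = 8)
a(h) = 8 + h (a(h) = h + 8 = 8 + h)
a(t(5, -1*5))*v = (8 + 0)*(-1/9) = 8*(-1/9) = -8/9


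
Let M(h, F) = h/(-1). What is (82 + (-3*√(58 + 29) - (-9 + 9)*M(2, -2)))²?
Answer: 7507 - 492*√87 ≈ 2917.9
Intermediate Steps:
M(h, F) = -h (M(h, F) = h*(-1) = -h)
(82 + (-3*√(58 + 29) - (-9 + 9)*M(2, -2)))² = (82 + (-3*√(58 + 29) - (-9 + 9)*(-1*2)))² = (82 + (-3*√87 - 0*(-2)))² = (82 + (-3*√87 - 1*0))² = (82 + (-3*√87 + 0))² = (82 - 3*√87)²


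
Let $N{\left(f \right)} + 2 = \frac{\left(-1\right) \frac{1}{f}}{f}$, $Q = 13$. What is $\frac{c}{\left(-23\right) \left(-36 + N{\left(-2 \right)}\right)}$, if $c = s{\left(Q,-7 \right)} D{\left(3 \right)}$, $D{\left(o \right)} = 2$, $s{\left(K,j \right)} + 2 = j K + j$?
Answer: $- \frac{800}{3519} \approx -0.22734$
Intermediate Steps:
$s{\left(K,j \right)} = -2 + j + K j$ ($s{\left(K,j \right)} = -2 + \left(j K + j\right) = -2 + \left(K j + j\right) = -2 + \left(j + K j\right) = -2 + j + K j$)
$N{\left(f \right)} = -2 - \frac{1}{f^{2}}$ ($N{\left(f \right)} = -2 + \frac{\left(-1\right) \frac{1}{f}}{f} = -2 - \frac{1}{f^{2}}$)
$c = -200$ ($c = \left(-2 - 7 + 13 \left(-7\right)\right) 2 = \left(-2 - 7 - 91\right) 2 = \left(-100\right) 2 = -200$)
$\frac{c}{\left(-23\right) \left(-36 + N{\left(-2 \right)}\right)} = - \frac{200}{\left(-23\right) \left(-36 - \frac{9}{4}\right)} = - \frac{200}{\left(-23\right) \left(- \frac{153}{4}\right)} = - \frac{200}{\frac{3519}{4}} = \left(-200\right) \frac{4}{3519} = - \frac{800}{3519}$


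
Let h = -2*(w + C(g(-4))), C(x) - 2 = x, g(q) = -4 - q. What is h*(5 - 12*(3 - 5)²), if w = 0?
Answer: 172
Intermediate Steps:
C(x) = 2 + x
h = -4 (h = -2*(0 + (2 + (-4 - 1*(-4)))) = -2*(0 + (2 + (-4 + 4))) = -2*(0 + (2 + 0)) = -2*(0 + 2) = -2*2 = -4)
h*(5 - 12*(3 - 5)²) = -4*(5 - 12*(3 - 5)²) = -4*(5 - 12*(-2)²) = -4*(5 - 12*4) = -4*(5 - 48) = -4*(-43) = 172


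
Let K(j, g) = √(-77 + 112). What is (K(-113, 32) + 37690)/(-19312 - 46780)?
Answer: -18845/33046 - √35/66092 ≈ -0.57036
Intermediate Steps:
K(j, g) = √35
(K(-113, 32) + 37690)/(-19312 - 46780) = (√35 + 37690)/(-19312 - 46780) = (37690 + √35)/(-66092) = (37690 + √35)*(-1/66092) = -18845/33046 - √35/66092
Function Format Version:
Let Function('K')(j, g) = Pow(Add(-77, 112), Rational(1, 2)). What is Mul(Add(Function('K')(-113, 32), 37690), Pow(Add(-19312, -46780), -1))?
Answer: Add(Rational(-18845, 33046), Mul(Rational(-1, 66092), Pow(35, Rational(1, 2)))) ≈ -0.57036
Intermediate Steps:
Function('K')(j, g) = Pow(35, Rational(1, 2))
Mul(Add(Function('K')(-113, 32), 37690), Pow(Add(-19312, -46780), -1)) = Mul(Add(Pow(35, Rational(1, 2)), 37690), Pow(Add(-19312, -46780), -1)) = Mul(Add(37690, Pow(35, Rational(1, 2))), Pow(-66092, -1)) = Mul(Add(37690, Pow(35, Rational(1, 2))), Rational(-1, 66092)) = Add(Rational(-18845, 33046), Mul(Rational(-1, 66092), Pow(35, Rational(1, 2))))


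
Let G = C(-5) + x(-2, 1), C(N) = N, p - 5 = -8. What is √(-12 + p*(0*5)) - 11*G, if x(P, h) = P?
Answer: 77 + 2*I*√3 ≈ 77.0 + 3.4641*I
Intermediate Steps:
p = -3 (p = 5 - 8 = -3)
G = -7 (G = -5 - 2 = -7)
√(-12 + p*(0*5)) - 11*G = √(-12 - 0*5) - 11*(-7) = √(-12 - 3*0) + 77 = √(-12 + 0) + 77 = √(-12) + 77 = 2*I*√3 + 77 = 77 + 2*I*√3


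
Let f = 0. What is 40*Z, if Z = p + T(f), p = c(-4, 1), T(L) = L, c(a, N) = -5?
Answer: -200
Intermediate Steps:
p = -5
Z = -5 (Z = -5 + 0 = -5)
40*Z = 40*(-5) = -200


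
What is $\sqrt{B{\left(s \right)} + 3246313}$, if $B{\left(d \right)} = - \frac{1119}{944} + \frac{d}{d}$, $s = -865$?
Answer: $\frac{17 \sqrt{625628507}}{236} \approx 1801.8$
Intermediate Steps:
$B{\left(d \right)} = - \frac{175}{944}$ ($B{\left(d \right)} = \left(-1119\right) \frac{1}{944} + 1 = - \frac{1119}{944} + 1 = - \frac{175}{944}$)
$\sqrt{B{\left(s \right)} + 3246313} = \sqrt{- \frac{175}{944} + 3246313} = \sqrt{\frac{3064519297}{944}} = \frac{17 \sqrt{625628507}}{236}$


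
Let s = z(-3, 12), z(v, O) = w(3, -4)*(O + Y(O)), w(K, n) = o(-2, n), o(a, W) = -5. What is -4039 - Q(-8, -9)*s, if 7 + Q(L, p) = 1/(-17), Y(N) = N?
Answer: -83063/17 ≈ -4886.1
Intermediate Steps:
w(K, n) = -5
z(v, O) = -10*O (z(v, O) = -5*(O + O) = -10*O)
s = -120 (s = -10*12 = -120)
Q(L, p) = -120/17 (Q(L, p) = -7 + 1/(-17) = -7 - 1/17 = -120/17)
-4039 - Q(-8, -9)*s = -4039 - (-120)*(-120)/17 = -4039 - 1*14400/17 = -4039 - 14400/17 = -83063/17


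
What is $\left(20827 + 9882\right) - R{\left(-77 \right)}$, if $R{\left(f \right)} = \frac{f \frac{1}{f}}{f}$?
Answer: $\frac{2364594}{77} \approx 30709.0$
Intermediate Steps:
$R{\left(f \right)} = \frac{1}{f}$ ($R{\left(f \right)} = 1 \frac{1}{f} = \frac{1}{f}$)
$\left(20827 + 9882\right) - R{\left(-77 \right)} = \left(20827 + 9882\right) - \frac{1}{-77} = 30709 - - \frac{1}{77} = 30709 + \frac{1}{77} = \frac{2364594}{77}$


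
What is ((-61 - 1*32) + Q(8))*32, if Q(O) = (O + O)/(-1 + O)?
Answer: -20320/7 ≈ -2902.9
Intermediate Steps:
Q(O) = 2*O/(-1 + O) (Q(O) = (2*O)/(-1 + O) = 2*O/(-1 + O))
((-61 - 1*32) + Q(8))*32 = ((-61 - 1*32) + 2*8/(-1 + 8))*32 = ((-61 - 32) + 2*8/7)*32 = (-93 + 2*8*(⅐))*32 = (-93 + 16/7)*32 = -635/7*32 = -20320/7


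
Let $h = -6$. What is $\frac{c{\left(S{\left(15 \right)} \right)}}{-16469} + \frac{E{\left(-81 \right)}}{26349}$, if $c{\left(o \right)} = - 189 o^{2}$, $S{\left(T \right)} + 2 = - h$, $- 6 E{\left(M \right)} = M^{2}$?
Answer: $\frac{41113683}{289294454} \approx 0.14212$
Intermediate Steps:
$E{\left(M \right)} = - \frac{M^{2}}{6}$
$S{\left(T \right)} = 4$ ($S{\left(T \right)} = -2 - -6 = -2 + 6 = 4$)
$\frac{c{\left(S{\left(15 \right)} \right)}}{-16469} + \frac{E{\left(-81 \right)}}{26349} = \frac{\left(-189\right) 4^{2}}{-16469} + \frac{\left(- \frac{1}{6}\right) \left(-81\right)^{2}}{26349} = \left(-189\right) 16 \left(- \frac{1}{16469}\right) + \left(- \frac{1}{6}\right) 6561 \cdot \frac{1}{26349} = \left(-3024\right) \left(- \frac{1}{16469}\right) - \frac{729}{17566} = \frac{3024}{16469} - \frac{729}{17566} = \frac{41113683}{289294454}$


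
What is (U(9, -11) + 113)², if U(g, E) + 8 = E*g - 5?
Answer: 1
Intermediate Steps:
U(g, E) = -13 + E*g (U(g, E) = -8 + (E*g - 5) = -8 + (-5 + E*g) = -13 + E*g)
(U(9, -11) + 113)² = ((-13 - 11*9) + 113)² = ((-13 - 99) + 113)² = (-112 + 113)² = 1² = 1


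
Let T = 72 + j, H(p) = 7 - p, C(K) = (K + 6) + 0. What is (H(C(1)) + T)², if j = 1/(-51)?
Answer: 13476241/2601 ≈ 5181.2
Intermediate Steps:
C(K) = 6 + K (C(K) = (6 + K) + 0 = 6 + K)
j = -1/51 ≈ -0.019608
T = 3671/51 (T = 72 - 1/51 = 3671/51 ≈ 71.980)
(H(C(1)) + T)² = ((7 - (6 + 1)) + 3671/51)² = ((7 - 1*7) + 3671/51)² = ((7 - 7) + 3671/51)² = (0 + 3671/51)² = (3671/51)² = 13476241/2601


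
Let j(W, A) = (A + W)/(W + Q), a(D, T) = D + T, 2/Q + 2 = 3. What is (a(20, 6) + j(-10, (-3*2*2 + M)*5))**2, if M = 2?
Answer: 4489/4 ≈ 1122.3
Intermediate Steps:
Q = 2 (Q = 2/(-2 + 3) = 2/1 = 2*1 = 2)
j(W, A) = (A + W)/(2 + W) (j(W, A) = (A + W)/(W + 2) = (A + W)/(2 + W))
(a(20, 6) + j(-10, (-3*2*2 + M)*5))**2 = ((20 + 6) + ((-3*2*2 + 2)*5 - 10)/(2 - 10))**2 = (26 + ((-6*2 + 2)*5 - 10)/(-8))**2 = (26 - ((-12 + 2)*5 - 10)/8)**2 = (26 - (-10*5 - 10)/8)**2 = (26 - (-50 - 10)/8)**2 = (26 - 1/8*(-60))**2 = (26 + 15/2)**2 = (67/2)**2 = 4489/4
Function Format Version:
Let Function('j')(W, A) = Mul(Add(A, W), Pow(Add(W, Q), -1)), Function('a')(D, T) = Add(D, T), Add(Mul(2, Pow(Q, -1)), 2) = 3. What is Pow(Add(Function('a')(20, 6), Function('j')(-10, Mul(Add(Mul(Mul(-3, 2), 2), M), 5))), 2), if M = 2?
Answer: Rational(4489, 4) ≈ 1122.3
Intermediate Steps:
Q = 2 (Q = Mul(2, Pow(Add(-2, 3), -1)) = Mul(2, Pow(1, -1)) = Mul(2, 1) = 2)
Function('j')(W, A) = Mul(Pow(Add(2, W), -1), Add(A, W)) (Function('j')(W, A) = Mul(Add(A, W), Pow(Add(W, 2), -1)) = Mul(Add(A, W), Pow(Add(2, W), -1)) = Mul(Pow(Add(2, W), -1), Add(A, W)))
Pow(Add(Function('a')(20, 6), Function('j')(-10, Mul(Add(Mul(Mul(-3, 2), 2), M), 5))), 2) = Pow(Add(Add(20, 6), Mul(Pow(Add(2, -10), -1), Add(Mul(Add(Mul(Mul(-3, 2), 2), 2), 5), -10))), 2) = Pow(Add(26, Mul(Pow(-8, -1), Add(Mul(Add(Mul(-6, 2), 2), 5), -10))), 2) = Pow(Add(26, Mul(Rational(-1, 8), Add(Mul(Add(-12, 2), 5), -10))), 2) = Pow(Add(26, Mul(Rational(-1, 8), Add(Mul(-10, 5), -10))), 2) = Pow(Add(26, Mul(Rational(-1, 8), Add(-50, -10))), 2) = Pow(Add(26, Mul(Rational(-1, 8), -60)), 2) = Pow(Add(26, Rational(15, 2)), 2) = Pow(Rational(67, 2), 2) = Rational(4489, 4)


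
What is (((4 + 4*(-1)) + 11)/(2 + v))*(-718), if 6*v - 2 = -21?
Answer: 47388/7 ≈ 6769.7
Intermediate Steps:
v = -19/6 (v = ⅓ + (⅙)*(-21) = ⅓ - 7/2 = -19/6 ≈ -3.1667)
(((4 + 4*(-1)) + 11)/(2 + v))*(-718) = (((4 + 4*(-1)) + 11)/(2 - 19/6))*(-718) = (((4 - 4) + 11)/(-7/6))*(-718) = ((0 + 11)*(-6/7))*(-718) = (11*(-6/7))*(-718) = -66/7*(-718) = 47388/7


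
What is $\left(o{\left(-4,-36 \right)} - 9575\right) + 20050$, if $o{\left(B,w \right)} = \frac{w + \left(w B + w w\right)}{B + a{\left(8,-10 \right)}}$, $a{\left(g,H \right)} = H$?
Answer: $\frac{72623}{7} \approx 10375.0$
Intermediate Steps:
$o{\left(B,w \right)} = \frac{w + w^{2} + B w}{-10 + B}$ ($o{\left(B,w \right)} = \frac{w + \left(w B + w w\right)}{B - 10} = \frac{w + \left(B w + w^{2}\right)}{-10 + B} = \frac{w + \left(w^{2} + B w\right)}{-10 + B} = \frac{w + w^{2} + B w}{-10 + B}$)
$\left(o{\left(-4,-36 \right)} - 9575\right) + 20050 = \left(- \frac{36 \left(1 - 4 - 36\right)}{-10 - 4} - 9575\right) + 20050 = \left(\left(-36\right) \frac{1}{-14} \left(-39\right) - 9575\right) + 20050 = \left(\left(-36\right) \left(- \frac{1}{14}\right) \left(-39\right) - 9575\right) + 20050 = \left(- \frac{702}{7} - 9575\right) + 20050 = - \frac{67727}{7} + 20050 = \frac{72623}{7}$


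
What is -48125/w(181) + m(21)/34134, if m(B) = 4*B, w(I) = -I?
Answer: 273785659/1029709 ≈ 265.89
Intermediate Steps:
-48125/w(181) + m(21)/34134 = -48125/((-1*181)) + (4*21)/34134 = -48125/(-181) + 84*(1/34134) = -48125*(-1/181) + 14/5689 = 48125/181 + 14/5689 = 273785659/1029709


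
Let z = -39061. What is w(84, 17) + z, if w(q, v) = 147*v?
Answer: -36562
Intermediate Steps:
w(84, 17) + z = 147*17 - 39061 = 2499 - 39061 = -36562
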